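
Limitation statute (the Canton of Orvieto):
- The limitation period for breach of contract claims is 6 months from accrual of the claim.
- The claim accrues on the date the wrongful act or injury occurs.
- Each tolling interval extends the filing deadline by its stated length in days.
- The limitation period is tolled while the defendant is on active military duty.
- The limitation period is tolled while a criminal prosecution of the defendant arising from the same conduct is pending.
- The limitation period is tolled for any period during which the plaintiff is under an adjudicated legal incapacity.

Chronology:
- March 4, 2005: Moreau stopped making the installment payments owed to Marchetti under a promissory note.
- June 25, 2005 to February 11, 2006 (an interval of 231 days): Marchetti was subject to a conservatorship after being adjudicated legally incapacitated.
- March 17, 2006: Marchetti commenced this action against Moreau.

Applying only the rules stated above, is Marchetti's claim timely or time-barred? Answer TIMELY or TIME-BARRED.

TIMELY

The claim accrued on March 4, 2005, the date of the act.
The untolled deadline — 6 months after March 4, 2005 — is September 4, 2005.
The period was tolled for 231 days by the plaintiff's legal incapacity (June 25, 2005 to February 11, 2006), pushing the deadline to April 23, 2006.
Marchetti filed on March 17, 2006, before the April 23, 2006 deadline, so the action is timely.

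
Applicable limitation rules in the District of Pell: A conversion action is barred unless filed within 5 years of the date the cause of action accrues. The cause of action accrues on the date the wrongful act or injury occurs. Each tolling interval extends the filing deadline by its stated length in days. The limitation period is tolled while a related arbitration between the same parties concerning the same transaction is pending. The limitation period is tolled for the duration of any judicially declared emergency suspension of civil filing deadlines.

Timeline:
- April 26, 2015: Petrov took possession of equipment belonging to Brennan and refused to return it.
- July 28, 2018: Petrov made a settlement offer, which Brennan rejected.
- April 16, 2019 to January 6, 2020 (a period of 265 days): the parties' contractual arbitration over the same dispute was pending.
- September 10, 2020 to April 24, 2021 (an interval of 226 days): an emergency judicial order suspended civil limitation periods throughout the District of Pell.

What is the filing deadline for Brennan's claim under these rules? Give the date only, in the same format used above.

August 30, 2021

The limitation period began to run on April 26, 2015.
5 years from April 26, 2015 is April 26, 2020.
The period was tolled for 265 days by the pending related arbitration (April 16, 2019 to January 6, 2020), pushing the deadline to January 16, 2021.
Because the emergency suspension of filing deadlines ran from September 10, 2020 to April 24, 2021, the deadline is extended by 226 days to August 30, 2021.
None of the other events listed affects the running of the period under the stated rules.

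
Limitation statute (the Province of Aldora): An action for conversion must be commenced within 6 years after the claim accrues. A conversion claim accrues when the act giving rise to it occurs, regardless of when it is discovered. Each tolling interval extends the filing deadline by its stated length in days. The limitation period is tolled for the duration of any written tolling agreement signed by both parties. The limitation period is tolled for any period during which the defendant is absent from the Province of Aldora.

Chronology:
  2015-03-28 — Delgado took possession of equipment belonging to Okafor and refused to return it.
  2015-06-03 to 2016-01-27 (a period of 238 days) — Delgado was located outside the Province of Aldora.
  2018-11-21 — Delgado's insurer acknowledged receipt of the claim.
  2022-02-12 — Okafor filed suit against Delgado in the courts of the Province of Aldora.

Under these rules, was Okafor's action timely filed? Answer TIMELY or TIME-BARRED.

The claim accrued on 2015-03-28, the date of the act.
6 years from 2015-03-28 is 2021-03-28.
The defendant's absence from the jurisdiction from 2015-06-03 to 2016-01-27 tolled the period for 238 days, extending the deadline to 2021-11-21.
None of the other events listed affects the running of the period under the stated rules.
Filing on 2022-02-12 missed the 2021-11-21 deadline — the action is time-barred.

TIME-BARRED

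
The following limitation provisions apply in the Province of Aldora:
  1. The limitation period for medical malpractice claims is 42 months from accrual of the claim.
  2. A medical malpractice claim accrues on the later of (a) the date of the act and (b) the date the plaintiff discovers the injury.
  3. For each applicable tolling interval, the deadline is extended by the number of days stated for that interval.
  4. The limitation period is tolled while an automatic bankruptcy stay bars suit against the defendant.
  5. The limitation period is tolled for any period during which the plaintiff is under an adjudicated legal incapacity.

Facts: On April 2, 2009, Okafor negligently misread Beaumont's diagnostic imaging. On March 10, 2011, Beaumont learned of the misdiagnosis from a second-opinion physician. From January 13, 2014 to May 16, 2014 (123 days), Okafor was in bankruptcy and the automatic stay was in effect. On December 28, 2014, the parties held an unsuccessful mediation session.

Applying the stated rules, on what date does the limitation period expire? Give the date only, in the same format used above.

January 11, 2015

Because discovery on March 10, 2011 post-dates the April 2, 2009 act, accrual under the later-of rule falls on March 10, 2011.
Adding the 42 months base period to March 10, 2011 gives a deadline of September 10, 2014, before any tolling.
The period was tolled for 123 days by the automatic bankruptcy stay (January 13, 2014 to May 16, 2014), pushing the deadline to January 11, 2015.
The other events in the timeline have no effect on the limitation period under the stated rules.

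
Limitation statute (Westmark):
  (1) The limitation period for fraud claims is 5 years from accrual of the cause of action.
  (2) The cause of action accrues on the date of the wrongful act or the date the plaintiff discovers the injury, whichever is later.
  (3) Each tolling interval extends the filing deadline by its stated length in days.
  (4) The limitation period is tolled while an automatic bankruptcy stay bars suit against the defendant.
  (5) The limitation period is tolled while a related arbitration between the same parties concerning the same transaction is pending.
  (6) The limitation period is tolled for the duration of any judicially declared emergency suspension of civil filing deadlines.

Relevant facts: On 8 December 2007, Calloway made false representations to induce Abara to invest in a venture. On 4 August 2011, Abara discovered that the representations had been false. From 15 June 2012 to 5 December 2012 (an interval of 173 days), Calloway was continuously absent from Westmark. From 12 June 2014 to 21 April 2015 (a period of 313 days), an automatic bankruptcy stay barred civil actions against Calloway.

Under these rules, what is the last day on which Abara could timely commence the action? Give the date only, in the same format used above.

Taking the later of the act (8 December 2007) and discovery (4 August 2011), the claim accrued on 4 August 2011.
Adding the 5 years base period to 4 August 2011 gives a deadline of 4 August 2016, before any tolling.
Because the automatic bankruptcy stay ran from 12 June 2014 to 21 April 2015, the deadline is extended by 313 days to 13 June 2017.
The defendant's absence from the jurisdiction from 15 June 2012 to 5 December 2012 does not toll the period, because no stated rule makes the defendant's absence a tolling event.

13 June 2017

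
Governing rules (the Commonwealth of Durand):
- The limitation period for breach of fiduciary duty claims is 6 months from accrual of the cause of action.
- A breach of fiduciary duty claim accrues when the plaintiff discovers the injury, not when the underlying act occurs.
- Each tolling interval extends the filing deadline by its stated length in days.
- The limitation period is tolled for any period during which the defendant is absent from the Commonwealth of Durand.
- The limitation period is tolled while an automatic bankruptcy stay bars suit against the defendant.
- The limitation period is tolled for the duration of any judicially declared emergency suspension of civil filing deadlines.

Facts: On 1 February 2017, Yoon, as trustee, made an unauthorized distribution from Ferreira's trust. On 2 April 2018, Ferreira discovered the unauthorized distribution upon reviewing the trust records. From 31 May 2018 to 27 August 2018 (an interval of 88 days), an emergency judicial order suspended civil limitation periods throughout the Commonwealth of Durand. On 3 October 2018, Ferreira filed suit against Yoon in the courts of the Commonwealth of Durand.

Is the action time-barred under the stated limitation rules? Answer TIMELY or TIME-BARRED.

TIMELY

The claim did not accrue until Ferreira discovered the injury on 2 April 2018; the 1 February 2017 act date does not start the clock under the stated rule.
The untolled deadline — 6 months after 2 April 2018 — is 2 October 2018.
Because the emergency suspension of filing deadlines ran from 31 May 2018 to 27 August 2018, the deadline is extended by 88 days to 29 December 2018.
The 3 October 2018 filing precedes the 29 December 2018 deadline; the claim is timely.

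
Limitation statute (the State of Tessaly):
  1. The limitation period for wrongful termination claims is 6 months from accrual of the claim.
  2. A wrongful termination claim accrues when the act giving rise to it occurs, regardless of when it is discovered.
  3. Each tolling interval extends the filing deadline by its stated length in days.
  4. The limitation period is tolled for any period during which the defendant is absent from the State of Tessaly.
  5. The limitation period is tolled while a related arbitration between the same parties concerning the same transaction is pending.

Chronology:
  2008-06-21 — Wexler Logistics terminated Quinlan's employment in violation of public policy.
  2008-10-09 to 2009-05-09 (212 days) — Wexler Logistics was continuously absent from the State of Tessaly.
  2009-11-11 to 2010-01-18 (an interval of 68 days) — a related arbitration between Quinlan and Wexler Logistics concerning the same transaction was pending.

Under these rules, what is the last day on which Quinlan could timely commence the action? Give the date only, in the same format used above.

2009-07-21

The claim accrued on 2008-06-21, the date of the act.
6 months from 2008-06-21 is 2008-12-21.
The defendant's absence from the jurisdiction from 2008-10-09 to 2009-05-09 tolled the period for 212 days, extending the deadline to 2009-07-21.
The pending related arbitration starting 2009-11-11 came too late — the period had run on 2009-07-21 — and so does not extend the deadline.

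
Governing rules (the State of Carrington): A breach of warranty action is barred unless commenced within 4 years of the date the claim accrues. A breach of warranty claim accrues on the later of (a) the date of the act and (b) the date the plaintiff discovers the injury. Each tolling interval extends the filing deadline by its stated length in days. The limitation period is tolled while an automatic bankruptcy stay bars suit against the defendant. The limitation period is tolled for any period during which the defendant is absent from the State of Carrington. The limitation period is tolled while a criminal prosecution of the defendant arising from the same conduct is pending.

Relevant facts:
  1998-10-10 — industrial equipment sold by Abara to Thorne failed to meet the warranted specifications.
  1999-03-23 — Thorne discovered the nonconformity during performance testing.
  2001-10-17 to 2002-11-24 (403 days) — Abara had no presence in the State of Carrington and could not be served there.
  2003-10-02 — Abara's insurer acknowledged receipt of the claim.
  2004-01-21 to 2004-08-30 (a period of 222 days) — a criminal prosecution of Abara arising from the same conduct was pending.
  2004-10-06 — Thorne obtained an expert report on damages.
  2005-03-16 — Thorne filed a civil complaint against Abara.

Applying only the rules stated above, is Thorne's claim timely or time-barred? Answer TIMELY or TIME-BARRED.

The claim accrued on 1999-03-23 — the later of the 1998-10-10 act and the 1999-03-23 discovery.
The untolled deadline — 4 years after 1999-03-23 — is 2003-03-23.
The defendant's absence from the jurisdiction from 2001-10-17 to 2002-11-24 tolled the period for 403 days, extending the deadline to 2004-04-29.
The pending criminal prosecution from 2004-01-21 to 2004-08-30 tolled the period for 222 days, extending the deadline to 2004-12-07.
The other events in the timeline have no effect on the limitation period under the stated rules.
Thorne filed on 2005-03-16, after the 2004-12-07 deadline, so the action is time-barred.

TIME-BARRED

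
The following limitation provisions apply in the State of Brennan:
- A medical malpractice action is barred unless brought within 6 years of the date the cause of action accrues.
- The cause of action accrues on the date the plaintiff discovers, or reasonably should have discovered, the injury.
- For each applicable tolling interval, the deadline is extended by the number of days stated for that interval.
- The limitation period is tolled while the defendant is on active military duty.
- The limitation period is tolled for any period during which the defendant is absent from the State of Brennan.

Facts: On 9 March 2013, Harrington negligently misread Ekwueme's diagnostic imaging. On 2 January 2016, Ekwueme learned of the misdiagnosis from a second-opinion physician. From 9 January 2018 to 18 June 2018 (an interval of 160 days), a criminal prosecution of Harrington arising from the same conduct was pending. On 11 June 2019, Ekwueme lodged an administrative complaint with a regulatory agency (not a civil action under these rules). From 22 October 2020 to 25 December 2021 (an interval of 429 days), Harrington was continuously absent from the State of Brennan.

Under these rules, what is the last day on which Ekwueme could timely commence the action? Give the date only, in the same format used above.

7 March 2023

Under the discovery rule, the claim accrued on 2 January 2016, when Ekwueme discovered the injury — not on the 9 March 2013 date of the underlying act.
Adding the 6 years base period to 2 January 2016 gives a deadline of 2 January 2022, before any tolling.
Because the defendant's absence from the jurisdiction ran from 22 October 2020 to 25 December 2021, the deadline is extended by 429 days to 7 March 2023.
The pending criminal prosecution from 9 January 2018 to 18 June 2018 does not toll the period, because no stated rule makes a criminal prosecution a tolling event.
Nothing else in the chronology tolls or restarts the period.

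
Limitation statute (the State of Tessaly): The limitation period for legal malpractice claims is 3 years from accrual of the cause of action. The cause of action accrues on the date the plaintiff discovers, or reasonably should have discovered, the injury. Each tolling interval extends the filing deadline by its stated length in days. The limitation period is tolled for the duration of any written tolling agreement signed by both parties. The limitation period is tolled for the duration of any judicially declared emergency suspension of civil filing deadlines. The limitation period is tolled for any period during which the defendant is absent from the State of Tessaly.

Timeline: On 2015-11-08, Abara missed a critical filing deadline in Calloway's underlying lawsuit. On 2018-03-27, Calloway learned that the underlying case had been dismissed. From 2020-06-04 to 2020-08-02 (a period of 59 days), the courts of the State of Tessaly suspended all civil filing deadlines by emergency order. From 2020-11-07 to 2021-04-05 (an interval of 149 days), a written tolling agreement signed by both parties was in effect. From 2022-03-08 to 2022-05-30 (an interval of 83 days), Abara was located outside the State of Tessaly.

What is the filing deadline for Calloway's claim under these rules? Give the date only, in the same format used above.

2021-10-21

Accrual is tied to discovery, so the period began on 2018-03-27 rather than on 2015-11-08 when the act occurred.
3 years from 2018-03-27 is 2021-03-27.
The period was tolled for 59 days by the emergency suspension of filing deadlines (2020-06-04 to 2020-08-02), pushing the deadline to 2021-05-25.
The period was tolled for 149 days by the written tolling agreement (2020-11-07 to 2021-04-05), pushing the deadline to 2021-10-21.
The defendant's absence from the jurisdiction starting 2022-03-08 came too late — the period had run on 2021-10-21 — and so does not extend the deadline.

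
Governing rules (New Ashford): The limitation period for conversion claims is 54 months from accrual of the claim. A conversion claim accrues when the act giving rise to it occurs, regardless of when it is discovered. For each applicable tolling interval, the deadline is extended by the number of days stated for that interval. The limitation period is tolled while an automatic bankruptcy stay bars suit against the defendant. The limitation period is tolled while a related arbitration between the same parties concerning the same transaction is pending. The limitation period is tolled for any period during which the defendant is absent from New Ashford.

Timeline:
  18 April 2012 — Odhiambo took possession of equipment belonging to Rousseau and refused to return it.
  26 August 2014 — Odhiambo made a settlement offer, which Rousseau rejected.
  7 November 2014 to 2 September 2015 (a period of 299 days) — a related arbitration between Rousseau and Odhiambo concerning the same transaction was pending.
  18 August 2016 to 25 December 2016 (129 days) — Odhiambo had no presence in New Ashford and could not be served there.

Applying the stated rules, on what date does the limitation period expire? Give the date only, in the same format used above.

The claim accrued on 18 April 2012, the date of the act.
54 months from 18 April 2012 is 18 October 2016.
Because the pending related arbitration ran from 7 November 2014 to 2 September 2015, the deadline is extended by 299 days to 13 August 2017.
The period was tolled for 129 days by the defendant's absence from the jurisdiction (18 August 2016 to 25 December 2016), pushing the deadline to 20 December 2017.
Nothing else in the chronology tolls or restarts the period.

20 December 2017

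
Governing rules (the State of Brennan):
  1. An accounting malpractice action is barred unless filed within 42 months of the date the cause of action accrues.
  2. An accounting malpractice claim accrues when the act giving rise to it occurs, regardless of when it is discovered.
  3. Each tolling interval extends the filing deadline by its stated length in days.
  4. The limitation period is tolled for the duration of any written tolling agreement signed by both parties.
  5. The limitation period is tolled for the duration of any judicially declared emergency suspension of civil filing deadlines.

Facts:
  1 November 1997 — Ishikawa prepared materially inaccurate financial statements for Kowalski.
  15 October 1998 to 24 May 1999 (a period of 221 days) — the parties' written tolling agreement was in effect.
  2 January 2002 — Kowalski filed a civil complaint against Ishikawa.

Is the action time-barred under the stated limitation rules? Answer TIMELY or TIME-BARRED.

TIME-BARRED

The limitation period began to run on 1 November 1997.
The untolled deadline — 42 months after 1 November 1997 — is 1 May 2001.
The written tolling agreement from 15 October 1998 to 24 May 1999 tolled the period for 221 days, extending the deadline to 8 December 2001.
Kowalski filed on 2 January 2002, after the 8 December 2001 deadline, so the action is time-barred.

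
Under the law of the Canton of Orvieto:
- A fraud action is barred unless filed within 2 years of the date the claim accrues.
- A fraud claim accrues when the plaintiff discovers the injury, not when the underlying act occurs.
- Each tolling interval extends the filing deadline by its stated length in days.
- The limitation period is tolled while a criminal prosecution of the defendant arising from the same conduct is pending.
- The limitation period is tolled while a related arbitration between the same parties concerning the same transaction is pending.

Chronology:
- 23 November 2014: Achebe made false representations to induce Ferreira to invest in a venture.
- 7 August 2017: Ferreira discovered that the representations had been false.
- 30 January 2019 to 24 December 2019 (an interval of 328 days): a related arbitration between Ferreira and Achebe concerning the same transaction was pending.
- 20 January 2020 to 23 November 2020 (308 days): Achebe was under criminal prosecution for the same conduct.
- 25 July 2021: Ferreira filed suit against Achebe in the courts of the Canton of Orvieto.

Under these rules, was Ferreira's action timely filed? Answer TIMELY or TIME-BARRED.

The claim did not accrue until Ferreira discovered the injury on 7 August 2017; the 23 November 2014 act date does not start the clock under the stated rule.
Adding the 2 years base period to 7 August 2017 gives a deadline of 7 August 2019, before any tolling.
The period was tolled for 328 days by the pending related arbitration (30 January 2019 to 24 December 2019), pushing the deadline to 30 June 2020.
The period was tolled for 308 days by the pending criminal prosecution (20 January 2020 to 23 November 2020), pushing the deadline to 4 May 2021.
The 25 July 2021 filing falls after the 4 May 2021 deadline; the claim is time-barred.

TIME-BARRED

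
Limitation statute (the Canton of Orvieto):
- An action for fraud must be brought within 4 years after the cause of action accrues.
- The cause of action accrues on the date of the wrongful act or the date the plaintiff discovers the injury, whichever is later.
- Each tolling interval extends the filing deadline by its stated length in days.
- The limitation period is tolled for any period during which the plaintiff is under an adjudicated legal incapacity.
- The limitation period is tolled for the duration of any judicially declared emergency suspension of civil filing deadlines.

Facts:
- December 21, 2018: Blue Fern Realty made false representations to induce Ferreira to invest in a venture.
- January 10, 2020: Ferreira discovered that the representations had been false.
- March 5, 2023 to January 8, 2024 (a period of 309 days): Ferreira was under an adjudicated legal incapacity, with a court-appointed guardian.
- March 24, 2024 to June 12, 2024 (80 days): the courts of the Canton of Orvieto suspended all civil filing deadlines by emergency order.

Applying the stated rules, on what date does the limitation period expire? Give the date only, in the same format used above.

February 2, 2025

Because discovery on January 10, 2020 post-dates the December 21, 2018 act, accrual under the later-of rule falls on January 10, 2020.
4 years from January 10, 2020 is January 10, 2024.
Because the plaintiff's legal incapacity ran from March 5, 2023 to January 8, 2024, the deadline is extended by 309 days to November 14, 2024.
The emergency suspension of filing deadlines from March 24, 2024 to June 12, 2024 tolled the period for 80 days, extending the deadline to February 2, 2025.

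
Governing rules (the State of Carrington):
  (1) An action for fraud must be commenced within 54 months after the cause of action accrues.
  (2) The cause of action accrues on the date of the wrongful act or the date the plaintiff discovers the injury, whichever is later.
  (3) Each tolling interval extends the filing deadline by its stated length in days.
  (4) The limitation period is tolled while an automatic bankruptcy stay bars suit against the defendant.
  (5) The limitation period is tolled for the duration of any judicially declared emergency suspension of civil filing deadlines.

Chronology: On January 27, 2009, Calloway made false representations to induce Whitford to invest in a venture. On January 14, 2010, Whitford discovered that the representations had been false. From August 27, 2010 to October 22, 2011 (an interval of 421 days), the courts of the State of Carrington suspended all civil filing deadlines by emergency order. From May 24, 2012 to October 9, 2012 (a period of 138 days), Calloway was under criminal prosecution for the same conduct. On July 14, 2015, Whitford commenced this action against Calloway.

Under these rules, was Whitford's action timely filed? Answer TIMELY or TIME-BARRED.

The claim accrued on January 14, 2010 — the later of the January 27, 2009 act and the January 14, 2010 discovery.
54 months from January 14, 2010 is July 14, 2014.
The emergency suspension of filing deadlines from August 27, 2010 to October 22, 2011 tolled the period for 421 days, extending the deadline to September 8, 2015.
The pending criminal prosecution from May 24, 2012 to October 9, 2012 does not toll the period, because no stated rule makes a criminal prosecution a tolling event.
The July 14, 2015 filing precedes the September 8, 2015 deadline; the claim is timely.

TIMELY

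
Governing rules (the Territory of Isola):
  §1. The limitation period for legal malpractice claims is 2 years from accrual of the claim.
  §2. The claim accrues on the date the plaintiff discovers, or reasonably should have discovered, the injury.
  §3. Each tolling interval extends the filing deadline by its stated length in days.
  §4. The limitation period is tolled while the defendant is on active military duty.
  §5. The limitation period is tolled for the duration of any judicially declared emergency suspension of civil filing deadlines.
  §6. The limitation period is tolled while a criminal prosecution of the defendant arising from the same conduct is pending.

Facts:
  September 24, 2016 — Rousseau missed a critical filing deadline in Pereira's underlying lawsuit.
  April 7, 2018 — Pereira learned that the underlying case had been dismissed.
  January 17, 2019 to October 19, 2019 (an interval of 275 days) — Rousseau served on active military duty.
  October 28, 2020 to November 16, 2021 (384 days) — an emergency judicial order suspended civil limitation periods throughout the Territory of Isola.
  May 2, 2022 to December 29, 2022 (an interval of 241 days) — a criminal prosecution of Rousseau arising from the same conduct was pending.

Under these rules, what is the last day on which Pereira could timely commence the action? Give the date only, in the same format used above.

January 26, 2022

Accrual is tied to discovery, so the period began on April 7, 2018 rather than on September 24, 2016 when the act occurred.
The untolled deadline — 2 years after April 7, 2018 — is April 7, 2020.
The defendant's active military service from January 17, 2019 to October 19, 2019 tolled the period for 275 days, extending the deadline to January 7, 2021.
Because the emergency suspension of filing deadlines ran from October 28, 2020 to November 16, 2021, the deadline is extended by 384 days to January 26, 2022.
The pending criminal prosecution from May 2, 2022 to December 29, 2022 began after the period had already run on January 26, 2022, so it has no tolling effect.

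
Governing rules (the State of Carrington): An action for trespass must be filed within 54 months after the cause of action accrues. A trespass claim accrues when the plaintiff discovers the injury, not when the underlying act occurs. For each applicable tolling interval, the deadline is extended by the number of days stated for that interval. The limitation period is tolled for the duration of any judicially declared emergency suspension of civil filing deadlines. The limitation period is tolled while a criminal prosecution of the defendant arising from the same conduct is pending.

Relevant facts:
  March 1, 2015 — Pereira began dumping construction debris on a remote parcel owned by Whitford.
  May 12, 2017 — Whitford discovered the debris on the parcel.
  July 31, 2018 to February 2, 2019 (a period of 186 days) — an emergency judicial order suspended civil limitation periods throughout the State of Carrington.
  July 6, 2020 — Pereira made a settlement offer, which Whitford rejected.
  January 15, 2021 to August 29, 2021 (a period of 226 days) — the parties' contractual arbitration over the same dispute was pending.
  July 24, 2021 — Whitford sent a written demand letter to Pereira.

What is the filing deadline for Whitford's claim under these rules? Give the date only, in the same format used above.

May 17, 2022

Accrual is tied to discovery, so the period began on May 12, 2017 rather than on March 1, 2015 when the act occurred.
54 months from May 12, 2017 is November 12, 2021.
The emergency suspension of filing deadlines from July 31, 2018 to February 2, 2019 tolled the period for 186 days, extending the deadline to May 17, 2022.
The pending related arbitration from January 15, 2021 to August 29, 2021 does not toll the period, because no stated rule makes a pending arbitration a tolling event.
The other events in the timeline have no effect on the limitation period under the stated rules.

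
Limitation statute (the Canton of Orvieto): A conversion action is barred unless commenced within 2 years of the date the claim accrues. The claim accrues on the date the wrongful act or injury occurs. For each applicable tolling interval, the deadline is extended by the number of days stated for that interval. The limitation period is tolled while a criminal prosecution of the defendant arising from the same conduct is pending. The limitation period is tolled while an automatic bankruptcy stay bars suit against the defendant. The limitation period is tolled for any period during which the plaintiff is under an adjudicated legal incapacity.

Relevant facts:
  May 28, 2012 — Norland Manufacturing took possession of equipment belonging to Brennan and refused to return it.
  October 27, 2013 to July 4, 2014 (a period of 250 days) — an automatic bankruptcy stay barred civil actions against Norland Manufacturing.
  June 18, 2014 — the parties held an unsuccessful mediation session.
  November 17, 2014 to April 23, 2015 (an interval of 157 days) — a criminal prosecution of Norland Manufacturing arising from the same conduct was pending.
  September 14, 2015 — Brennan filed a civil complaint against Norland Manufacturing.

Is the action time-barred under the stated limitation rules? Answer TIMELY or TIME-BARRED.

TIME-BARRED

The claim accrued on May 28, 2012, when the wrongful act occurred.
The untolled deadline — 2 years after May 28, 2012 — is May 28, 2014.
The period was tolled for 250 days by the automatic bankruptcy stay (October 27, 2013 to July 4, 2014), pushing the deadline to February 2, 2015.
Because the pending criminal prosecution ran from November 17, 2014 to April 23, 2015, the deadline is extended by 157 days to July 9, 2015.
None of the other events listed affects the running of the period under the stated rules.
Filing on September 14, 2015 missed the July 9, 2015 deadline — the action is time-barred.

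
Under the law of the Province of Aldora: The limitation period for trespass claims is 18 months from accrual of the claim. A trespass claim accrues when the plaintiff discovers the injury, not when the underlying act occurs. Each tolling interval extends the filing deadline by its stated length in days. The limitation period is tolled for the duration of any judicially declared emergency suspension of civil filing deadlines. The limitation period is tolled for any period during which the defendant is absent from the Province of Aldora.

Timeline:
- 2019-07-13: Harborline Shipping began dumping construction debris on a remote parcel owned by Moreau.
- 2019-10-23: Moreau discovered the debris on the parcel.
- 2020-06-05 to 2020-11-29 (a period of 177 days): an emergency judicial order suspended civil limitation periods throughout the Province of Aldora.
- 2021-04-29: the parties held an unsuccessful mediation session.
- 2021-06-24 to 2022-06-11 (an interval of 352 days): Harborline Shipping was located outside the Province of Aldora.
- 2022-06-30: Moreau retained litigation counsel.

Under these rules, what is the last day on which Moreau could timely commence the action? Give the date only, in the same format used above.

2022-10-04

Accrual is tied to discovery, so the period began on 2019-10-23 rather than on 2019-07-13 when the act occurred.
18 months from 2019-10-23 is 2021-04-23.
The emergency suspension of filing deadlines from 2020-06-05 to 2020-11-29 tolled the period for 177 days, extending the deadline to 2021-10-17.
The defendant's absence from the jurisdiction from 2021-06-24 to 2022-06-11 tolled the period for 352 days, extending the deadline to 2022-10-04.
None of the other events listed affects the running of the period under the stated rules.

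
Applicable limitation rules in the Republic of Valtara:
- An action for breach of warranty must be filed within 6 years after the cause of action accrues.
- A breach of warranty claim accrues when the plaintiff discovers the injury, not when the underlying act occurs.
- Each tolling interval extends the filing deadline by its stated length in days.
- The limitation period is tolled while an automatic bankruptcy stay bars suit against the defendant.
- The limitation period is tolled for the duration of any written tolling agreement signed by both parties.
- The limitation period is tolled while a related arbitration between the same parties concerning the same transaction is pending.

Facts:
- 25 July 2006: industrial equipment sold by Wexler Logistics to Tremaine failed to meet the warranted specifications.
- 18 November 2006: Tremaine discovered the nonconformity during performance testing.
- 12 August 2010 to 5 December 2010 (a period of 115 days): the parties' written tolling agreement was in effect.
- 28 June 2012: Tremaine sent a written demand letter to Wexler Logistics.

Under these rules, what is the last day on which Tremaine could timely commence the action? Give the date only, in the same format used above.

13 March 2013

Under the discovery rule, the claim accrued on 18 November 2006, when Tremaine discovered the injury — not on the 25 July 2006 date of the underlying act.
6 years from 18 November 2006 is 18 November 2012.
The period was tolled for 115 days by the written tolling agreement (12 August 2010 to 5 December 2010), pushing the deadline to 13 March 2013.
None of the other events listed affects the running of the period under the stated rules.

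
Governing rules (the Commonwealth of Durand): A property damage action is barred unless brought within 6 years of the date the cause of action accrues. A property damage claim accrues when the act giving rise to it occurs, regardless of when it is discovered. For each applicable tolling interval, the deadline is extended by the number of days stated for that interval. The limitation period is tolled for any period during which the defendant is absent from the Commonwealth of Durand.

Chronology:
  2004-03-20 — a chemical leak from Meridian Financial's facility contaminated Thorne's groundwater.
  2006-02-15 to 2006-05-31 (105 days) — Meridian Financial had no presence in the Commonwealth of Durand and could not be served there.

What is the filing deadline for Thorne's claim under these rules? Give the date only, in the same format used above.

2010-07-03

The claim accrued on 2004-03-20, when the wrongful act occurred.
Adding the 6 years base period to 2004-03-20 gives a deadline of 2010-03-20, before any tolling.
Because the defendant's absence from the jurisdiction ran from 2006-02-15 to 2006-05-31, the deadline is extended by 105 days to 2010-07-03.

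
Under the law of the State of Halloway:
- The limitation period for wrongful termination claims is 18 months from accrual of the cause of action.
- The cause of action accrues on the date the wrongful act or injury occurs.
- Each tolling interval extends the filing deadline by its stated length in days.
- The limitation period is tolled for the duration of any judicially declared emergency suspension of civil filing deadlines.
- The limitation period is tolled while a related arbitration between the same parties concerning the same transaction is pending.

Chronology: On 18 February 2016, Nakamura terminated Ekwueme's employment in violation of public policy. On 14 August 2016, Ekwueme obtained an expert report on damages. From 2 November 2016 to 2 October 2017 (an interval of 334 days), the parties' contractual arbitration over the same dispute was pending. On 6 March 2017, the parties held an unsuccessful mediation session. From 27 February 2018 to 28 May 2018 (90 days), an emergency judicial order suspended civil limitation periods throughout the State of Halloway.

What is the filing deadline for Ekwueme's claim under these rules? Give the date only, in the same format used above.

16 October 2018

The cause of action accrued on 18 February 2016, the date of the act.
Adding the 18 months base period to 18 February 2016 gives a deadline of 18 August 2017, before any tolling.
The pending related arbitration from 2 November 2016 to 2 October 2017 tolled the period for 334 days, extending the deadline to 18 July 2018.
The period was tolled for 90 days by the emergency suspension of filing deadlines (27 February 2018 to 28 May 2018), pushing the deadline to 16 October 2018.
The other events in the timeline have no effect on the limitation period under the stated rules.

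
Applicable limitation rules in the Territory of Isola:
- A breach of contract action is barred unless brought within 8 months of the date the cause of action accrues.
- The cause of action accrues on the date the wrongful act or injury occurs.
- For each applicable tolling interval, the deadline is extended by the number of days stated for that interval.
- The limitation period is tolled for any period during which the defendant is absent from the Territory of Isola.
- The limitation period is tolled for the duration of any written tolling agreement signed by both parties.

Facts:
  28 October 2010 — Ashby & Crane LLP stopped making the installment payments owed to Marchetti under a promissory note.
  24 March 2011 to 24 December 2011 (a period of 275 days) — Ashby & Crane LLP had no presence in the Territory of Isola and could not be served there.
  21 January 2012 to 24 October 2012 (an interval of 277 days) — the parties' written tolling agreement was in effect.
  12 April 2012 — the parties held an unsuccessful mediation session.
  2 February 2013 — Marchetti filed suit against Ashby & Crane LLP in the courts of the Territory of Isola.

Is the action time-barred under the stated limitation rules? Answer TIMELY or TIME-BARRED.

The cause of action accrued on 28 October 2010, the date of the act.
The untolled deadline — 8 months after 28 October 2010 — is 28 June 2011.
The period was tolled for 275 days by the defendant's absence from the jurisdiction (24 March 2011 to 24 December 2011), pushing the deadline to 29 March 2012.
The written tolling agreement from 21 January 2012 to 24 October 2012 tolled the period for 277 days, extending the deadline to 31 December 2012.
Nothing else in the chronology tolls or restarts the period.
The 2 February 2013 filing falls after the 31 December 2012 deadline; the claim is time-barred.

TIME-BARRED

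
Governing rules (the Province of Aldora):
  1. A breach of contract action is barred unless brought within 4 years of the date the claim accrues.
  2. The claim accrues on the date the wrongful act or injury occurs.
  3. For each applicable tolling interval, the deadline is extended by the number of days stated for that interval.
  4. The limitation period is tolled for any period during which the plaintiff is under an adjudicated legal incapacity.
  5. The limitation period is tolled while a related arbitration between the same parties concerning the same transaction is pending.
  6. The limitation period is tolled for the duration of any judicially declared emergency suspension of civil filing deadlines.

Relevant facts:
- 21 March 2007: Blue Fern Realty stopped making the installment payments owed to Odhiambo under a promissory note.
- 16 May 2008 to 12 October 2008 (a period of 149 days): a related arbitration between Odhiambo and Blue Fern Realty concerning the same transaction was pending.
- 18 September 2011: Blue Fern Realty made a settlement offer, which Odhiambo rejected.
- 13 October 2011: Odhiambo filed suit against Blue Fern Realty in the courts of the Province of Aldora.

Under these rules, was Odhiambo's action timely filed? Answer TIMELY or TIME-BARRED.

The claim accrued on 21 March 2007, when the wrongful act occurred.
The untolled deadline — 4 years after 21 March 2007 — is 21 March 2011.
Because the pending related arbitration ran from 16 May 2008 to 12 October 2008, the deadline is extended by 149 days to 17 August 2011.
Nothing else in the chronology tolls or restarts the period.
Odhiambo filed on 13 October 2011, after the 17 August 2011 deadline, so the action is time-barred.

TIME-BARRED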